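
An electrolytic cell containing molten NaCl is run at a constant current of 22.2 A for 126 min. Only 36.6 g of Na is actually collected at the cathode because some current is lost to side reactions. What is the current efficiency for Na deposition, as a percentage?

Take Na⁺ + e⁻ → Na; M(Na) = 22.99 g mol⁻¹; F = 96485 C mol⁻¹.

Q = I·t = 22.20 × 7560.0 = 167800 C; n(e⁻) = 167800/96485 = 1.739 mol.
Theoretical n(Na) = n(e⁻)/1 = 1.739 mol, i.e. m_theo = 1.739 × 22.99 = 39.99 g.
Efficiency = m_actual / m_theo = 36.6 / 39.99 = 91.5 %.

91.5 %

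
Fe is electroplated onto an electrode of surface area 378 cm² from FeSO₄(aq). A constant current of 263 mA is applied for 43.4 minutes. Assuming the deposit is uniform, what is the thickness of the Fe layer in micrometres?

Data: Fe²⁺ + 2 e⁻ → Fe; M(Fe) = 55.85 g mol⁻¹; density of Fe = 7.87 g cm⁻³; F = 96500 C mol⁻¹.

Q = I·t = 0.2630 × 2604.0 = 684.9 C; n(e⁻) = 0.007097 mol.
n(Fe) = n(e⁻)/2 = 0.003548 mol, so m = 0.003548 × 55.85 = 0.1982 g.
Volume = m/ρ = 0.1982 / 7.87 = 0.02518 cm³.
Thickness = V/A = 0.02518 / 378 = 6.66 × 10⁻⁵ cm = 0.666 μm.

0.666 μm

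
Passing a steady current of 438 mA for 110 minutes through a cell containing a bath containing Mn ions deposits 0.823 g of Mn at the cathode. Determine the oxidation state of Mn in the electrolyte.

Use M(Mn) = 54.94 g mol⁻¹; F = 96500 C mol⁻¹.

+2

Q = I·t = 0.4380 A × 6600.0 s = 2891 C, so n(e⁻) = 2891/96500 = 0.02996 mol.
n(Mn) deposited = 0.823 / 54.94 = 0.01498 mol.
Electrons per atom = n(e⁻)/n(Mn) = 0.02996 / 0.01498 = 2.00 ≈ 2, so the ion is Mn²⁺.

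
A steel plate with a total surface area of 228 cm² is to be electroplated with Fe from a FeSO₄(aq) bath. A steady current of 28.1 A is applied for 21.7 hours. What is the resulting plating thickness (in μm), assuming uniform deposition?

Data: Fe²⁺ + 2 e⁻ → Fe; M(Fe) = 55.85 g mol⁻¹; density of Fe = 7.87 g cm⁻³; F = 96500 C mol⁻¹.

3540 μm

Q = I·t = 28.10 × 78120 = 2195000 C; n(e⁻) = 22.75 mol.
n(Fe) = n(e⁻)/2 = 11.37 mol, so m = 11.37 × 55.85 = 635.2 g.
Volume = m/ρ = 635.2 / 7.87 = 80.72 cm³.
Thickness = V/A = 80.72 / 228 = 0.354 cm = 3540 μm.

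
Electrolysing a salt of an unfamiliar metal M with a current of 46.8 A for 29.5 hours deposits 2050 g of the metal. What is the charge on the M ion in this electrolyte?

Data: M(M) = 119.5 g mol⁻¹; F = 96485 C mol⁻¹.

+3

Q = I·t = 46.80 A × 106200 s = 4970000 C, so n(e⁻) = 4970000/96485 = 51.51 mol.
n(M) deposited = 2050 / 119.5 = 17.15 mol.
Electrons per atom = n(e⁻)/n(M) = 51.51 / 17.15 = 3.00 ≈ 3, so the ion is M³⁺.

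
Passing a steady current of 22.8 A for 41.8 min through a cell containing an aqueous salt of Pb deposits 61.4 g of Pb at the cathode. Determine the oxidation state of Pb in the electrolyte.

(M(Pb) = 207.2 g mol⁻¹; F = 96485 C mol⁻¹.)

Q = I·t = 22.80 A × 2508.0 s = 57180 C, so n(e⁻) = 57180/96485 = 0.5927 mol.
n(Pb) deposited = 61.4 / 207.2 = 0.2963 mol.
Electrons per atom = n(e⁻)/n(Pb) = 0.5927 / 0.2963 = 2.00 ≈ 2, so the ion is Pb²⁺.

+2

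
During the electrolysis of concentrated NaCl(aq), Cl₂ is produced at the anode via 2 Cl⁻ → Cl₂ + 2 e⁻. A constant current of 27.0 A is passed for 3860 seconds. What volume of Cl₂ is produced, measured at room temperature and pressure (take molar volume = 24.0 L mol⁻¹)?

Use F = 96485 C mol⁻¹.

Q = I·t = 27.00 A × 3860.0 s = 104200 C.
n(e⁻) = Q/F = 104200 / 96485 = 1.080 mol.
2 electrons are transferred per Cl₂ molecule, so n(Cl₂) = 1.080 / 2 = 0.5401 mol.
V = n × V_m = 0.5401 × 24.0 = 13.0 L.

13.0 L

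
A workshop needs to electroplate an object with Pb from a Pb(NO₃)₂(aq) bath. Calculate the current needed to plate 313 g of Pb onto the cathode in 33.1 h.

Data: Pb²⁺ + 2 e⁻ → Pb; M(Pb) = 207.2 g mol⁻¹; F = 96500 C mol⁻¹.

2.45 A

n(Pb) = 313 / 207.2 = 1.511 mol.
n(e⁻) = 2 × 1.511 = 3.021 mol.
Q = n(e⁻)·F = 3.021 × 96500 = 291500 C.
I = Q/t = 291500 / 119160 s = 2.45 A.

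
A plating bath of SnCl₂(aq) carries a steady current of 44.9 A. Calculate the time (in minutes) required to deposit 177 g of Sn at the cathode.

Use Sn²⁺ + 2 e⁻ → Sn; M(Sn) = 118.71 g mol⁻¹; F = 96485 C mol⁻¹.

n(Sn) = m/M = 177 / 118.71 = 1.491 mol.
Each Sn atom requires 2 electrons, so n(e⁻) = 2 × 1.491 = 2.982 mol.
Q = n(e⁻)·F = 2.982 × 96485 = 287700 C.
t = Q/I = 287700 / 44.90 A = 6408 s = 107 min.

107 min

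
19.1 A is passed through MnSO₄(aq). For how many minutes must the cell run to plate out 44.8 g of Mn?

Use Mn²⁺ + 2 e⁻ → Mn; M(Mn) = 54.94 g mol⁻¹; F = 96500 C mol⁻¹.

137 min

n(Mn) = m/M = 44.8 / 54.94 = 0.8154 mol.
Each Mn atom requires 2 electrons, so n(e⁻) = 2 × 0.8154 = 1.631 mol.
Q = n(e⁻)·F = 1.631 × 96500 = 157400 C.
t = Q/I = 157400 / 19.10 A = 8240 s = 137 min.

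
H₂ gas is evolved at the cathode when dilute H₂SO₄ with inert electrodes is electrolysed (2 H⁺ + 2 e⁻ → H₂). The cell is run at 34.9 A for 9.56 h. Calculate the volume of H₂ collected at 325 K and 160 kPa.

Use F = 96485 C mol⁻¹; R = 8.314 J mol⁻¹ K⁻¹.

Q = I·t = 34.90 A × 34416 s = 1201000 C.
n(e⁻) = Q/F = 1201000 / 96485 = 12.45 mol.
2 electrons are transferred per H₂ molecule, so n(H₂) = 12.45 / 2 = 6.224 mol.
V = nRT/P = (6.224 × 8.314 × 325) / (160 × 10³ Pa) = 0.105 m³ = 105 L.

105 L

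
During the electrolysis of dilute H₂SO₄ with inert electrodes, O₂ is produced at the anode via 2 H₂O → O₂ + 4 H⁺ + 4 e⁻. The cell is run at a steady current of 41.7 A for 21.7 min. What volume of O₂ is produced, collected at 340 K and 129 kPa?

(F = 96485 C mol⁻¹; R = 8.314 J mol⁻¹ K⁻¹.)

3.08 L

Q = I·t = 41.70 A × 1302.0 s = 54290 C.
n(e⁻) = Q/F = 54290 / 96485 = 0.5627 mol.
4 electrons are transferred per O₂ molecule, so n(O₂) = 0.5627 / 4 = 0.1407 mol.
V = nRT/P = (0.1407 × 8.314 × 340) / (129 × 10³ Pa) = 0.00308 m³ = 3.08 L.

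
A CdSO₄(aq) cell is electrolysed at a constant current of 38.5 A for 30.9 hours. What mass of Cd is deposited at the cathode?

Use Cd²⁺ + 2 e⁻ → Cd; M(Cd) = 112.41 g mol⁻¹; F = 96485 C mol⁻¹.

Q = I·t = 38.50 A × 111240 s = 4283000 C.
n(e⁻) = Q/F = 4283000 / 96485 = 44.39 mol.
Cd²⁺ + 2 e⁻ → Cd, so n(Cd) = n(e⁻)/2 = 22.19 mol.
m = n·M = 22.19 × 112.41 = 2490 g.

2490 g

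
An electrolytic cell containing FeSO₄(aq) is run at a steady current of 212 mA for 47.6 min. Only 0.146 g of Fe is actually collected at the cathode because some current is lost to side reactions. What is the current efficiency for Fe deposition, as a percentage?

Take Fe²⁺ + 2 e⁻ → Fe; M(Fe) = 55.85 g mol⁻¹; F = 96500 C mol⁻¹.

Q = I·t = 0.2120 × 2856.0 = 605.5 C; n(e⁻) = 605.5/96500 = 0.006274 mol.
Theoretical n(Fe) = n(e⁻)/2 = 0.003137 mol, i.e. m_theo = 0.003137 × 55.85 = 0.1752 g.
Efficiency = m_actual / m_theo = 0.146 / 0.1752 = 83.3 %.

83.3 %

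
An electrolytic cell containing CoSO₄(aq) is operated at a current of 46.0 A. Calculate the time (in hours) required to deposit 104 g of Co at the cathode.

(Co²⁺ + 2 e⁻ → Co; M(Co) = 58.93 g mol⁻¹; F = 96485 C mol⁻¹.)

2.06 h

n(Co) = m/M = 104 / 58.93 = 1.765 mol.
Each Co atom requires 2 electrons, so n(e⁻) = 2 × 1.765 = 3.530 mol.
Q = n(e⁻)·F = 3.530 × 96485 = 340600 C.
t = Q/I = 340600 / 46.00 A = 7403 s = 2.06 h.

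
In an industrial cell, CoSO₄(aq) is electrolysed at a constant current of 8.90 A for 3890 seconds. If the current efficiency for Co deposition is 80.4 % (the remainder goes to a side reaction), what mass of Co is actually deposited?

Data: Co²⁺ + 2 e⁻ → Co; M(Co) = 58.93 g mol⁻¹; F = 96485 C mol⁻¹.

Q = I·t = 8.900 × 3890.0 = 34620 C.
n(e⁻) = 34620/96485 = 0.3588 mol; theoretically n(Co) = 0.3588/2 = 0.1794 mol, m_theo = 10.57 g.
At 80.4 % efficiency, m_actual = 0.804 × 10.57 = 8.50 g.

8.50 g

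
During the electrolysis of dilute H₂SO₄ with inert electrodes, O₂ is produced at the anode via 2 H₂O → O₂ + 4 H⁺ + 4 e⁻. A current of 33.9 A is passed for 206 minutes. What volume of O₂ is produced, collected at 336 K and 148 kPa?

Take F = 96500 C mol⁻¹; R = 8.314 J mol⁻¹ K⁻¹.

Q = I·t = 33.90 A × 12360 s = 419000 C.
n(e⁻) = Q/F = 419000 / 96500 = 4.342 mol.
4 electrons are transferred per O₂ molecule, so n(O₂) = 4.342 / 4 = 1.086 mol.
V = nRT/P = (1.086 × 8.314 × 336) / (148 × 10³ Pa) = 0.0205 m³ = 20.5 L.

20.5 L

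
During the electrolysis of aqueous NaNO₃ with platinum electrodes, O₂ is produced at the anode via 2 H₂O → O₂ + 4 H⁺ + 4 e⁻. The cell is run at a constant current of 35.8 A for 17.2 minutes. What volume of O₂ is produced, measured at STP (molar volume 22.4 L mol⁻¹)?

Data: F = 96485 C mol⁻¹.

2.14 L

Q = I·t = 35.80 A × 1032.0 s = 36950 C.
n(e⁻) = Q/F = 36950 / 96485 = 0.3829 mol.
4 electrons are transferred per O₂ molecule, so n(O₂) = 0.3829 / 4 = 0.09573 mol.
V = n × V_m = 0.09573 × 22.4 = 2.14 L.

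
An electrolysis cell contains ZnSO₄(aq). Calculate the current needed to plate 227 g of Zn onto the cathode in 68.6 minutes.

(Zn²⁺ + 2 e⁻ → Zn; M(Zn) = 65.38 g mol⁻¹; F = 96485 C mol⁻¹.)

163 A

n(Zn) = 227 / 65.38 = 3.472 mol.
n(e⁻) = 2 × 3.472 = 6.944 mol.
Q = n(e⁻)·F = 6.944 × 96485 = 670000 C.
I = Q/t = 670000 / 4116.0 s = 163 A.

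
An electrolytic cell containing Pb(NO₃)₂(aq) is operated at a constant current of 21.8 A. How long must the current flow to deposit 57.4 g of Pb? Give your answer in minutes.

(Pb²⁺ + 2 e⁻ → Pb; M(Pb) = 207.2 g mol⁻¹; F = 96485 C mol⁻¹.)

n(Pb) = m/M = 57.4 / 207.2 = 0.2770 mol.
Each Pb atom requires 2 electrons, so n(e⁻) = 2 × 0.2770 = 0.5541 mol.
Q = n(e⁻)·F = 0.5541 × 96485 = 53460 C.
t = Q/I = 53460 / 21.80 A = 2452 s = 40.9 min.

40.9 min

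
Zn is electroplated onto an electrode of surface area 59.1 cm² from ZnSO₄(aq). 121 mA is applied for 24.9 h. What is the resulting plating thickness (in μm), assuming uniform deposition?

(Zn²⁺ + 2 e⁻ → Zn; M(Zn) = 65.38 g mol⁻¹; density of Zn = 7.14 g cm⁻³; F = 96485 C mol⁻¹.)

Q = I·t = 0.1210 × 89640 = 10850 C; n(e⁻) = 0.1124 mol.
n(Zn) = n(e⁻)/2 = 0.05621 mol, so m = 0.05621 × 65.38 = 3.675 g.
Volume = m/ρ = 3.675 / 7.14 = 0.5147 cm³.
Thickness = V/A = 0.5147 / 59.1 = 0.00871 cm = 87.1 μm.

87.1 μm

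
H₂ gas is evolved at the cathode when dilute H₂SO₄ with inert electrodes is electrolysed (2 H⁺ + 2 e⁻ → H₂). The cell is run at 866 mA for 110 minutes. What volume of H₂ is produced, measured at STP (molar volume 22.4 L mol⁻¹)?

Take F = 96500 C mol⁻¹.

Q = I·t = 0.8660 A × 6600.0 s = 5716 C.
n(e⁻) = Q/F = 5716 / 96500 = 0.05923 mol.
2 electrons are transferred per H₂ molecule, so n(H₂) = 0.05923 / 2 = 0.02961 mol.
V = n × V_m = 0.02961 × 22.4 = 0.663 L.

0.663 L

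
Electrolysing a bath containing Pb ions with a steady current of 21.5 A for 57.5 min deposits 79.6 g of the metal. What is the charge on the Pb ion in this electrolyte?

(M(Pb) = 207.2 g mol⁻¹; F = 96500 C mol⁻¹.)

Q = I·t = 21.50 A × 3450.0 s = 74180 C, so n(e⁻) = 74180/96500 = 0.7687 mol.
n(Pb) deposited = 79.6 / 207.2 = 0.3842 mol.
Electrons per atom = n(e⁻)/n(Pb) = 0.7687 / 0.3842 = 2.00 ≈ 2, so the ion is Pb²⁺.

+2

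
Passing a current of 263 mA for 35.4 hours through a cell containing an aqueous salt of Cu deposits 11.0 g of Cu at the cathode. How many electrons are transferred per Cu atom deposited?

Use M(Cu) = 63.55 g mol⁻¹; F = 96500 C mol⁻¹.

Q = I·t = 0.2630 A × 127440 s = 33520 C, so n(e⁻) = 33520/96500 = 0.3473 mol.
n(Cu) deposited = 11.0 / 63.55 = 0.1731 mol.
Electrons per atom = n(e⁻)/n(Cu) = 0.3473 / 0.1731 = 2.01 ≈ 2, so the ion is Cu²⁺.

2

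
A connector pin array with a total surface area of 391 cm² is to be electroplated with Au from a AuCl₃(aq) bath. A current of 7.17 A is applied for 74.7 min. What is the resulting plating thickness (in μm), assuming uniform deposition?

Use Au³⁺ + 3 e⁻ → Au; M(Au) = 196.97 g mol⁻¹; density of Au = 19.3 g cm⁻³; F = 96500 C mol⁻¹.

Q = I·t = 7.170 × 4482.0 = 32140 C; n(e⁻) = 0.3330 mol.
n(Au) = n(e⁻)/3 = 0.1110 mol, so m = 0.1110 × 196.97 = 21.86 g.
Volume = m/ρ = 21.86 / 19.3 = 1.133 cm³.
Thickness = V/A = 1.133 / 391 = 0.00290 cm = 29.0 μm.

29.0 μm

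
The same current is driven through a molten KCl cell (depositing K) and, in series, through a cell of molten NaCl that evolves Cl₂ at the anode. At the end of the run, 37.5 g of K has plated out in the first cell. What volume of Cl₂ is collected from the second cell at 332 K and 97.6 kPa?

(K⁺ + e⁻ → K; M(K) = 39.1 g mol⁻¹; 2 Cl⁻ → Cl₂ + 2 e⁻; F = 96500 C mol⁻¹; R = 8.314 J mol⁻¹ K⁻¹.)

n(K) = 37.5 / 39.1 = 0.9591 mol, so n(e⁻) = 1 × 0.9591 = 0.9591 mol.
The cells are in series, so the same 0.9591 mol of electrons passes through the second cell.
2 Cl⁻ → Cl₂ + 2 e⁻ — 2 mol e⁻ per mol Cl₂, so n(Cl₂) = 0.9591/2 = 0.4795 mol.
V = nRT/P = (0.4795 × 8.314 × 332) / (97.6 × 10³) = 0.0136 m³ = 13.6 L.

13.6 L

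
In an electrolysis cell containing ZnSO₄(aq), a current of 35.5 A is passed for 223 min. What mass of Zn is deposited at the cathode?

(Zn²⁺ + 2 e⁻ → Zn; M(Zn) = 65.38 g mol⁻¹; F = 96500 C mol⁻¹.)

161 g

Q = I·t = 35.50 A × 13380 s = 475000 C.
n(e⁻) = Q/F = 475000 / 96500 = 4.922 mol.
Zn²⁺ + 2 e⁻ → Zn, so n(Zn) = n(e⁻)/2 = 2.461 mol.
m = n·M = 2.461 × 65.38 = 161 g.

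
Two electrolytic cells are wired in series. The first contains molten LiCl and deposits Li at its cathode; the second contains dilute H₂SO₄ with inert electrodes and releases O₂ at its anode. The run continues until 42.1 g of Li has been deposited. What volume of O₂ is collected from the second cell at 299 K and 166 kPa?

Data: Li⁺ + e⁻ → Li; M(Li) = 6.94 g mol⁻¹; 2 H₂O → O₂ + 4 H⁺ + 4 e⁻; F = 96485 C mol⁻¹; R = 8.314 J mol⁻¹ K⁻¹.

n(Li) = 42.1 / 6.94 = 6.066 mol, so n(e⁻) = 1 × 6.066 = 6.066 mol.
The cells are in series, so the same 6.066 mol of electrons passes through the second cell.
2 H₂O → O₂ + 4 H⁺ + 4 e⁻ — 4 mol e⁻ per mol O₂, so n(O₂) = 6.066/4 = 1.517 mol.
V = nRT/P = (1.517 × 8.314 × 299) / (166 × 10³) = 0.0227 m³ = 22.7 L.

22.7 L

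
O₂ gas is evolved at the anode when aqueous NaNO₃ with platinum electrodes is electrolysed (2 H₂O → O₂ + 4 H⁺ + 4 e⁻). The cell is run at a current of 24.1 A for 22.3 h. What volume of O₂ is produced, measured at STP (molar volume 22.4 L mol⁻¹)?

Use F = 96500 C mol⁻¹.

112 L

Q = I·t = 24.10 A × 80280 s = 1935000 C.
n(e⁻) = Q/F = 1935000 / 96500 = 20.05 mol.
4 electrons are transferred per O₂ molecule, so n(O₂) = 20.05 / 4 = 5.012 mol.
V = n × V_m = 5.012 × 22.4 = 112 L.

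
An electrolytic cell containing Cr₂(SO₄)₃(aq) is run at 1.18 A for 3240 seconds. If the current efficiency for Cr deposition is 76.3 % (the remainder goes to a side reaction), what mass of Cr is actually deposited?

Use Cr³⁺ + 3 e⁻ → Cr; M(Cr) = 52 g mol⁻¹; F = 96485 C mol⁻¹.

Q = I·t = 1.180 × 3240.0 = 3823 C.
n(e⁻) = 3823/96485 = 0.03962 mol; theoretically n(Cr) = 0.03962/3 = 0.01321 mol, m_theo = 0.6868 g.
At 76.3 % efficiency, m_actual = 0.763 × 0.6868 = 0.524 g.

0.524 g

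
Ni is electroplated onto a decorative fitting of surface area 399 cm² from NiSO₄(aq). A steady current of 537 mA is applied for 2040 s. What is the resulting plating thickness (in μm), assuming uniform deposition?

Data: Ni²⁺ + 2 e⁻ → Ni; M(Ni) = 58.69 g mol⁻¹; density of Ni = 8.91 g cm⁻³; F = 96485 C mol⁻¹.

0.937 μm

Q = I·t = 0.5370 × 2040.0 = 1095 C; n(e⁻) = 0.01135 mol.
n(Ni) = n(e⁻)/2 = 0.005677 mol, so m = 0.005677 × 58.69 = 0.3332 g.
Volume = m/ρ = 0.3332 / 8.91 = 0.03739 cm³.
Thickness = V/A = 0.03739 / 399 = 9.37 × 10⁻⁵ cm = 0.937 μm.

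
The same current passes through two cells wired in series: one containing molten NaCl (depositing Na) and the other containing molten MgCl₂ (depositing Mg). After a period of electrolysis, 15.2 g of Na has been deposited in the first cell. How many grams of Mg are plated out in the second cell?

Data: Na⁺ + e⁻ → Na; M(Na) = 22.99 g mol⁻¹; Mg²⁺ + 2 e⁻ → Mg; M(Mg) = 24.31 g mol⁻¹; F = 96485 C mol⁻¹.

8.04 g

n(Na) = 15.2 / 22.99 = 0.6612 mol.
Since Na⁺ + e⁻ → Na, n(e⁻) passed = 1 × 0.6612 = 0.6612 mol.
Cells in series carry the same charge, so the same 0.6612 mol of electrons passes through cell 2.
Mg²⁺ + 2 e⁻ → Mg, so n(Mg) = 0.6612 / 2 = 0.3306 mol.
m(Mg) = 0.3306 × 24.31 = 8.04 g.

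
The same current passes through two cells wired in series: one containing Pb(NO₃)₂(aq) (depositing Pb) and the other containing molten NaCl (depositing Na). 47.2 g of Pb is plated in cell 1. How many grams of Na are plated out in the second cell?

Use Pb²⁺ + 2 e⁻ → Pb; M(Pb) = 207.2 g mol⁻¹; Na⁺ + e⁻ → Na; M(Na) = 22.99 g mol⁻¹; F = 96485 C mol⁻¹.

10.5 g

n(Pb) = 47.2 / 207.2 = 0.2278 mol.
Since Pb²⁺ + 2 e⁻ → Pb, n(e⁻) passed = 2 × 0.2278 = 0.4556 mol.
Cells in series carry the same charge, so the same 0.4556 mol of electrons passes through cell 2.
Na⁺ + e⁻ → Na, so n(Na) = 0.4556 / 1 = 0.4556 mol.
m(Na) = 0.4556 × 22.99 = 10.5 g.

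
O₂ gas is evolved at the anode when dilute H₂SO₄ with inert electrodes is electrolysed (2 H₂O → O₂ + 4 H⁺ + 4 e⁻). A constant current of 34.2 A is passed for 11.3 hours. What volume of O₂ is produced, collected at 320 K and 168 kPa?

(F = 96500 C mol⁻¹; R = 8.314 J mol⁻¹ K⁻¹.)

57.1 L

Q = I·t = 34.20 A × 40680 s = 1391000 C.
n(e⁻) = Q/F = 1391000 / 96500 = 14.42 mol.
4 electrons are transferred per O₂ molecule, so n(O₂) = 14.42 / 4 = 3.604 mol.
V = nRT/P = (3.604 × 8.314 × 320) / (168 × 10³ Pa) = 0.0571 m³ = 57.1 L.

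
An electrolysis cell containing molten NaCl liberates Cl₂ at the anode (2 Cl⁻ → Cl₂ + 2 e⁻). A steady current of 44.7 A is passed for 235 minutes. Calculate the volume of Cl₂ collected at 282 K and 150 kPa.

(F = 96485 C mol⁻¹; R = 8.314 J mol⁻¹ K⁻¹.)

Q = I·t = 44.70 A × 14100 s = 630300 C.
n(e⁻) = Q/F = 630300 / 96485 = 6.532 mol.
2 electrons are transferred per Cl₂ molecule, so n(Cl₂) = 6.532 / 2 = 3.266 mol.
V = nRT/P = (3.266 × 8.314 × 282) / (150 × 10³ Pa) = 0.0511 m³ = 51.1 L.

51.1 L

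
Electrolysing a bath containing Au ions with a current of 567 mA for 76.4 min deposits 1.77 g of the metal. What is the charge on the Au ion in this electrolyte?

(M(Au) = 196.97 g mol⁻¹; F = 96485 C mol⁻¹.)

+3

Q = I·t = 0.5670 A × 4584.0 s = 2599 C, so n(e⁻) = 2599/96485 = 0.02694 mol.
n(Au) deposited = 1.77 / 196.97 = 0.008986 mol.
Electrons per atom = n(e⁻)/n(Au) = 0.02694 / 0.008986 = 3.00 ≈ 3, so the ion is Au³⁺.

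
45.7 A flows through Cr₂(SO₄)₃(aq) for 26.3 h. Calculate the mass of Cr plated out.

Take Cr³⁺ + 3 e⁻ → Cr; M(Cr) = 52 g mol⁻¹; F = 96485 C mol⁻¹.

777 g

Q = I·t = 45.70 A × 94680 s = 4327000 C.
n(e⁻) = Q/F = 4327000 / 96485 = 44.85 mol.
Cr³⁺ + 3 e⁻ → Cr, so n(Cr) = n(e⁻)/3 = 14.95 mol.
m = n·M = 14.95 × 52 = 777 g.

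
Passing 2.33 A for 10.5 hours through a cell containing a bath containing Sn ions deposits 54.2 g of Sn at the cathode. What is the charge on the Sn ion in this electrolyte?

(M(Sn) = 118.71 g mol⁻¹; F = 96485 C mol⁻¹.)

Q = I·t = 2.330 A × 37800 s = 88070 C, so n(e⁻) = 88070/96485 = 0.9128 mol.
n(Sn) deposited = 54.2 / 118.71 = 0.4566 mol.
Electrons per atom = n(e⁻)/n(Sn) = 0.9128 / 0.4566 = 2.00 ≈ 2, so the ion is Sn²⁺.

+2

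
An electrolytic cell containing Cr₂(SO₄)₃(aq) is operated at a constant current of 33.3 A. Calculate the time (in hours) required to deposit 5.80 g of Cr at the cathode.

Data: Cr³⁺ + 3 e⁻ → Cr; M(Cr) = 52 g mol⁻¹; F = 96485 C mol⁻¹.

n(Cr) = m/M = 5.80 / 52 = 0.1115 mol.
Each Cr atom requires 3 electrons, so n(e⁻) = 3 × 0.1115 = 0.3346 mol.
Q = n(e⁻)·F = 0.3346 × 96485 = 32290 C.
t = Q/I = 32290 / 33.30 A = 969.5 s = 0.269 h.

0.269 h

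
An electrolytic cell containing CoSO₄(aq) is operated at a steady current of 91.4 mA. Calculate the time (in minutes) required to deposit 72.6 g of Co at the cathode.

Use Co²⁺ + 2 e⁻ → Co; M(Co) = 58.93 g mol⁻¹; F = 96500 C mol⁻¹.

n(Co) = m/M = 72.6 / 58.93 = 1.232 mol.
Each Co atom requires 2 electrons, so n(e⁻) = 2 × 1.232 = 2.464 mol.
Q = n(e⁻)·F = 2.464 × 96500 = 237800 C.
t = Q/I = 237800 / 0.09140 A = 2601000 s = 43400 min.

43400 min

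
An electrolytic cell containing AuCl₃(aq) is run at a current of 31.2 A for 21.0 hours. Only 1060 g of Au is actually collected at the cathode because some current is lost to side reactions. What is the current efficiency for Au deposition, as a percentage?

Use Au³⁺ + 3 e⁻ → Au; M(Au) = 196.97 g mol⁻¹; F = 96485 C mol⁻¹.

66.0 %

Q = I·t = 31.20 × 75600 = 2359000 C; n(e⁻) = 2359000/96485 = 24.45 mol.
Theoretical n(Au) = n(e⁻)/3 = 8.149 mol, i.e. m_theo = 8.149 × 196.97 = 1605 g.
Efficiency = m_actual / m_theo = 1060 / 1605 = 66.0 %.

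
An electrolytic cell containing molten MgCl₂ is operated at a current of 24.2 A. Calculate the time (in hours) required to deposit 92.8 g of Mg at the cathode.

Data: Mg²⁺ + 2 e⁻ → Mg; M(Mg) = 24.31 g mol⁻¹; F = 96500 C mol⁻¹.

8.46 h

n(Mg) = m/M = 92.8 / 24.31 = 3.817 mol.
Each Mg atom requires 2 electrons, so n(e⁻) = 2 × 3.817 = 7.635 mol.
Q = n(e⁻)·F = 7.635 × 96500 = 736800 C.
t = Q/I = 736800 / 24.20 A = 30440 s = 8.46 h.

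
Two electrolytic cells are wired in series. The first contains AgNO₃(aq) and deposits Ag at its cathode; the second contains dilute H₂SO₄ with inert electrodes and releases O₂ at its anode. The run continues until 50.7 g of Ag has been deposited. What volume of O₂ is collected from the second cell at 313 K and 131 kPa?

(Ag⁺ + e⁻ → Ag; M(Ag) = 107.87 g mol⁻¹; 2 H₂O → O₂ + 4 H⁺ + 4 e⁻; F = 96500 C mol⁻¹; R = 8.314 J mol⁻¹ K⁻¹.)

n(Ag) = 50.7 / 107.87 = 0.4700 mol, so n(e⁻) = 1 × 0.4700 = 0.4700 mol.
The cells are in series, so the same 0.4700 mol of electrons passes through the second cell.
2 H₂O → O₂ + 4 H⁺ + 4 e⁻ — 4 mol e⁻ per mol O₂, so n(O₂) = 0.4700/4 = 0.1175 mol.
V = nRT/P = (0.1175 × 8.314 × 313) / (131 × 10³) = 0.00233 m³ = 2.33 L.

2.33 L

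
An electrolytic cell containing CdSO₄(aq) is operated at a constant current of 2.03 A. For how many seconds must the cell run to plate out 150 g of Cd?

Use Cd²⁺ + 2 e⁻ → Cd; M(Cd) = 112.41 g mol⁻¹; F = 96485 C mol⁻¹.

n(Cd) = m/M = 150 / 112.41 = 1.334 mol.
Each Cd atom requires 2 electrons, so n(e⁻) = 2 × 1.334 = 2.669 mol.
Q = n(e⁻)·F = 2.669 × 96485 = 257500 C.
t = Q/I = 257500 / 2.030 A = 126800 s.

1.27 × 10⁵ s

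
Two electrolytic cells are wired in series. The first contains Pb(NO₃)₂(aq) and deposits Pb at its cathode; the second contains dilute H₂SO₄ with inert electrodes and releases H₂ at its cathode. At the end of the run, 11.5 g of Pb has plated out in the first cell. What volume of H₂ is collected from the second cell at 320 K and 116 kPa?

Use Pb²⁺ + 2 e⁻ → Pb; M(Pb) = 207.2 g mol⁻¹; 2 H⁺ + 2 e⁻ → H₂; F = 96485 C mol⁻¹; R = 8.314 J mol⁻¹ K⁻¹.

1.27 L

n(Pb) = 11.5 / 207.2 = 0.05550 mol, so n(e⁻) = 2 × 0.05550 = 0.1110 mol.
The cells are in series, so the same 0.1110 mol of electrons passes through the second cell.
2 H⁺ + 2 e⁻ → H₂ — 2 mol e⁻ per mol H₂, so n(H₂) = 0.1110/2 = 0.05550 mol.
V = nRT/P = (0.05550 × 8.314 × 320) / (116 × 10³) = 0.00127 m³ = 1.27 L.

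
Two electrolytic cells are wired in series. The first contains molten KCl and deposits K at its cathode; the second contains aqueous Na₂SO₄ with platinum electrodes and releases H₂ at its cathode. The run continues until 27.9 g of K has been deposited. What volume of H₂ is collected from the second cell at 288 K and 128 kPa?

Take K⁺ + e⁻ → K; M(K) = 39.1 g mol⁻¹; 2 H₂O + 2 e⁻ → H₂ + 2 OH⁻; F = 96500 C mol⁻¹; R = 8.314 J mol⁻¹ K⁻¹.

n(K) = 27.9 / 39.1 = 0.7136 mol, so n(e⁻) = 1 × 0.7136 = 0.7136 mol.
The cells are in series, so the same 0.7136 mol of electrons passes through the second cell.
2 H₂O + 2 e⁻ → H₂ + 2 OH⁻ — 2 mol e⁻ per mol H₂, so n(H₂) = 0.7136/2 = 0.3568 mol.
V = nRT/P = (0.3568 × 8.314 × 288) / (128 × 10³) = 0.00667 m³ = 6.67 L.

6.67 L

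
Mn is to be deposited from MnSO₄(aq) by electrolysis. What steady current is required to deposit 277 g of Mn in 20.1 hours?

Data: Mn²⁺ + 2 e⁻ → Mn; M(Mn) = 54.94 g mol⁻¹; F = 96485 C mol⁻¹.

n(Mn) = 277 / 54.94 = 5.042 mol.
n(e⁻) = 2 × 5.042 = 10.08 mol.
Q = n(e⁻)·F = 10.08 × 96485 = 972900 C.
I = Q/t = 972900 / 72360 s = 13.4 A.

13.4 A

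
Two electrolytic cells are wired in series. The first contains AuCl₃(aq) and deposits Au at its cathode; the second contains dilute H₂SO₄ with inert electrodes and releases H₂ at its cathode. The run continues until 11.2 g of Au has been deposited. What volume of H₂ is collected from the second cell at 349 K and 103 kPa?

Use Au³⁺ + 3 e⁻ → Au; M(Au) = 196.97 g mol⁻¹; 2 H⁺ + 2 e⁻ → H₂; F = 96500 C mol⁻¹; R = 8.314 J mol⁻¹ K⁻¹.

2.40 L

n(Au) = 11.2 / 196.97 = 0.05686 mol, so n(e⁻) = 3 × 0.05686 = 0.1706 mol.
The cells are in series, so the same 0.1706 mol of electrons passes through the second cell.
2 H⁺ + 2 e⁻ → H₂ — 2 mol e⁻ per mol H₂, so n(H₂) = 0.1706/2 = 0.08529 mol.
V = nRT/P = (0.08529 × 8.314 × 349) / (103 × 10³) = 0.00240 m³ = 2.40 L.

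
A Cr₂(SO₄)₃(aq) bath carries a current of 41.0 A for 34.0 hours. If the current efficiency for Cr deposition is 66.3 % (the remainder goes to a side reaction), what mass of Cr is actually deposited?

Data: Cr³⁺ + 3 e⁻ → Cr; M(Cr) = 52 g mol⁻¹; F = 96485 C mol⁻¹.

Q = I·t = 41.00 × 122400 = 5018000 C.
n(e⁻) = 5018000/96485 = 52.01 mol; theoretically n(Cr) = 52.01/3 = 17.34 mol, m_theo = 901.5 g.
At 66.3 % efficiency, m_actual = 0.663 × 901.5 = 598 g.

598 g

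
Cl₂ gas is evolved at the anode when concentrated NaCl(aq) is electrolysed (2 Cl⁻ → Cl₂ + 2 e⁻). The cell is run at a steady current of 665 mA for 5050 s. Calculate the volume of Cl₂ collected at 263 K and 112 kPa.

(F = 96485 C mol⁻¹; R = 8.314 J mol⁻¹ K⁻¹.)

Q = I·t = 0.6650 A × 5050.0 s = 3358 C.
n(e⁻) = Q/F = 3358 / 96485 = 0.03481 mol.
2 electrons are transferred per Cl₂ molecule, so n(Cl₂) = 0.03481 / 2 = 0.01740 mol.
V = nRT/P = (0.01740 × 8.314 × 263) / (112 × 10³ Pa) = 3.40 × 10⁻⁴ m³ = 0.340 L.

0.340 L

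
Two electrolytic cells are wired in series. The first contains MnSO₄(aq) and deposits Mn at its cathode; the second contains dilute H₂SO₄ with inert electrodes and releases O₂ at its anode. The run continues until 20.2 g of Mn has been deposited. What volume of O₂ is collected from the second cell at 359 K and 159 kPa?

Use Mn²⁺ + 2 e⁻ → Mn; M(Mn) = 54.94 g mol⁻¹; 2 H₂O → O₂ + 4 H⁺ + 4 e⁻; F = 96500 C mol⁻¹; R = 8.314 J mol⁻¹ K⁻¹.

3.45 L

n(Mn) = 20.2 / 54.94 = 0.3677 mol, so n(e⁻) = 2 × 0.3677 = 0.7353 mol.
The cells are in series, so the same 0.7353 mol of electrons passes through the second cell.
2 H₂O → O₂ + 4 H⁺ + 4 e⁻ — 4 mol e⁻ per mol O₂, so n(O₂) = 0.7353/4 = 0.1838 mol.
V = nRT/P = (0.1838 × 8.314 × 359) / (159 × 10³) = 0.00345 m³ = 3.45 L.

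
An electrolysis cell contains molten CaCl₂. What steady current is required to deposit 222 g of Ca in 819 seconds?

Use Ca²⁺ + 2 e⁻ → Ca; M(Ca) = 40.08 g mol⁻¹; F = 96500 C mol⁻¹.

1310 A

n(Ca) = 222 / 40.08 = 5.539 mol.
n(e⁻) = 2 × 5.539 = 11.08 mol.
Q = n(e⁻)·F = 11.08 × 96500 = 1069000 C.
I = Q/t = 1069000 / 819.00 s = 1310 A.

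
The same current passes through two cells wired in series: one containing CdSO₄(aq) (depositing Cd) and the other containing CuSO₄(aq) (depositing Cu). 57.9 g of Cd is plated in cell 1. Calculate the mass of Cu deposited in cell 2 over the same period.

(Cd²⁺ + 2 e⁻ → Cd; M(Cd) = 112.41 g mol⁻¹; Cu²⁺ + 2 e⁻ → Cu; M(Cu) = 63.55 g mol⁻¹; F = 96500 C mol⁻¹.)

32.7 g

n(Cd) = 57.9 / 112.41 = 0.5151 mol.
Since Cd²⁺ + 2 e⁻ → Cd, n(e⁻) passed = 2 × 0.5151 = 1.030 mol.
Cells in series carry the same charge, so the same 1.030 mol of electrons passes through cell 2.
Cu²⁺ + 2 e⁻ → Cu, so n(Cu) = 1.030 / 2 = 0.5151 mol.
m(Cu) = 0.5151 × 63.55 = 32.7 g.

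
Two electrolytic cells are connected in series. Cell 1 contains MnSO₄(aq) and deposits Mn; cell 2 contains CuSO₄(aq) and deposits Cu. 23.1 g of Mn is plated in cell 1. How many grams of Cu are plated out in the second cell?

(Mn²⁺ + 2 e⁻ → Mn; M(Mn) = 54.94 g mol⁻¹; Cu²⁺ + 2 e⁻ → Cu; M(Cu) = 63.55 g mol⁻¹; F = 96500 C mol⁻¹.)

n(Mn) = 23.1 / 54.94 = 0.4205 mol.
Since Mn²⁺ + 2 e⁻ → Mn, n(e⁻) passed = 2 × 0.4205 = 0.8409 mol.
Cells in series carry the same charge, so the same 0.8409 mol of electrons passes through cell 2.
Cu²⁺ + 2 e⁻ → Cu, so n(Cu) = 0.8409 / 2 = 0.4205 mol.
m(Cu) = 0.4205 × 63.55 = 26.7 g.

26.7 g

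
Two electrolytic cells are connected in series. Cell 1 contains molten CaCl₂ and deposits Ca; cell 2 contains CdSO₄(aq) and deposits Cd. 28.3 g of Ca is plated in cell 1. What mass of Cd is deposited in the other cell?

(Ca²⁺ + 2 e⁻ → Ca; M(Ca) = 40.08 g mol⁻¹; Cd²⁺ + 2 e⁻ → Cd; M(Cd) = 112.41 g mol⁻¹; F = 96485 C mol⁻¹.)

n(Ca) = 28.3 / 40.08 = 0.7061 mol.
Since Ca²⁺ + 2 e⁻ → Ca, n(e⁻) passed = 2 × 0.7061 = 1.412 mol.
Cells in series carry the same charge, so the same 1.412 mol of electrons passes through cell 2.
Cd²⁺ + 2 e⁻ → Cd, so n(Cd) = 1.412 / 2 = 0.7061 mol.
m(Cd) = 0.7061 × 112.41 = 79.4 g.

79.4 g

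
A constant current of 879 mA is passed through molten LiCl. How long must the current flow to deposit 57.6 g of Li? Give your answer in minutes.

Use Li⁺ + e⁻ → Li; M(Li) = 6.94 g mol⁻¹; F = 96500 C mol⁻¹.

15200 min

n(Li) = m/M = 57.6 / 6.94 = 8.300 mol.
Each Li atom requires 1 electron, so n(e⁻) = 1 × 8.300 = 8.300 mol.
Q = n(e⁻)·F = 8.300 × 96500 = 800900 C.
t = Q/I = 800900 / 0.8790 A = 911200 s = 15200 min.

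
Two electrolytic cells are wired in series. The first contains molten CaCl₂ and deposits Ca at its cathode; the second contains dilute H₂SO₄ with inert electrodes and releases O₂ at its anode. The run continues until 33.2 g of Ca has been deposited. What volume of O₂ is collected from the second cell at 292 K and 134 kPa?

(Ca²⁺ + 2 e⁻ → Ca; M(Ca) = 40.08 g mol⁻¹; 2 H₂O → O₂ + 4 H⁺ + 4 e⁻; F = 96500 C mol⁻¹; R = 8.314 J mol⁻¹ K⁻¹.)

n(Ca) = 33.2 / 40.08 = 0.8283 mol, so n(e⁻) = 2 × 0.8283 = 1.657 mol.
The cells are in series, so the same 1.657 mol of electrons passes through the second cell.
2 H₂O → O₂ + 4 H⁺ + 4 e⁻ — 4 mol e⁻ per mol O₂, so n(O₂) = 1.657/4 = 0.4142 mol.
V = nRT/P = (0.4142 × 8.314 × 292) / (134 × 10³) = 0.00750 m³ = 7.50 L.

7.50 L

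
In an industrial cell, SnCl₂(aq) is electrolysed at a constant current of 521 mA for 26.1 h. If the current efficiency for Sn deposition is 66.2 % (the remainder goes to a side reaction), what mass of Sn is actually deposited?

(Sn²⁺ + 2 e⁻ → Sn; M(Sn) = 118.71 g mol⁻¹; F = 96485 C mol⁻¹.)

Q = I·t = 0.5210 × 93960 = 48950 C.
n(e⁻) = 48950/96485 = 0.5074 mol; theoretically n(Sn) = 0.5074/2 = 0.2537 mol, m_theo = 30.11 g.
At 66.2 % efficiency, m_actual = 0.662 × 30.11 = 19.9 g.

19.9 g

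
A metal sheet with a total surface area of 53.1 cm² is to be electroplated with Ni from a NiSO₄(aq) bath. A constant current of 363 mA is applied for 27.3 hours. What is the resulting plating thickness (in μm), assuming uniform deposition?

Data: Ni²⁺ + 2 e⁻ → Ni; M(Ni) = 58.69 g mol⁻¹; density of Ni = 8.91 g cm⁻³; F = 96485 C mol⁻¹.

229 μm

Q = I·t = 0.3630 × 98280 = 35680 C; n(e⁻) = 0.3698 mol.
n(Ni) = n(e⁻)/2 = 0.1849 mol, so m = 0.1849 × 58.69 = 10.85 g.
Volume = m/ρ = 10.85 / 8.91 = 1.218 cm³.
Thickness = V/A = 1.218 / 53.1 = 0.0229 cm = 229 μm.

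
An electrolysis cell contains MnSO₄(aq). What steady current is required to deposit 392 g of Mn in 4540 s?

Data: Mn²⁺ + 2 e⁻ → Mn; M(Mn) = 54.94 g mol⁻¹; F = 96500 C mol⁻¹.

n(Mn) = 392 / 54.94 = 7.135 mol.
n(e⁻) = 2 × 7.135 = 14.27 mol.
Q = n(e⁻)·F = 14.27 × 96500 = 1377000 C.
I = Q/t = 1377000 / 4540.0 s = 303 A.

303 A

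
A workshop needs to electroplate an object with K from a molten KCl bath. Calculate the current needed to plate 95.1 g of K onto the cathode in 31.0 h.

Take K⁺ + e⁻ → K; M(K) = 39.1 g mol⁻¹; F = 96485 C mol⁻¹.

n(K) = 95.1 / 39.1 = 2.432 mol.
n(e⁻) = 1 × 2.432 = 2.432 mol.
Q = n(e⁻)·F = 2.432 × 96485 = 234700 C.
I = Q/t = 234700 / 111600 s = 2.10 A.

2.10 A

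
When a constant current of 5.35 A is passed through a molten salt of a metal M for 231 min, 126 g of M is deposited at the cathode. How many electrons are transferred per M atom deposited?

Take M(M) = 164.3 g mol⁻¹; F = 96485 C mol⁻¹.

1

Q = I·t = 5.350 A × 13860 s = 74150 C, so n(e⁻) = 74150/96485 = 0.7685 mol.
n(M) deposited = 126 / 164.3 = 0.7669 mol.
Electrons per atom = n(e⁻)/n(M) = 0.7685 / 0.7669 = 1.00 ≈ 1, so the ion is M⁺.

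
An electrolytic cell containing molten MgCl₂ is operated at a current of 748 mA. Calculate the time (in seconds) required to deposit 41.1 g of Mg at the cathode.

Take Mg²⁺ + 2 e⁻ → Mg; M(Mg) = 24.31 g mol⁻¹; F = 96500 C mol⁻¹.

n(Mg) = m/M = 41.1 / 24.31 = 1.691 mol.
Each Mg atom requires 2 electrons, so n(e⁻) = 2 × 1.691 = 3.381 mol.
Q = n(e⁻)·F = 3.381 × 96500 = 326300 C.
t = Q/I = 326300 / 0.7480 A = 436200 s.

4.36 × 10⁵ s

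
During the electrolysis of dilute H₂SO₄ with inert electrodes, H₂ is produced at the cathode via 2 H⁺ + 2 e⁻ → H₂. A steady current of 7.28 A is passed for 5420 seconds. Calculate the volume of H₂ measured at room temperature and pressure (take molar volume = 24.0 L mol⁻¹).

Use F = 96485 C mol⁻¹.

4.91 L

Q = I·t = 7.280 A × 5420.0 s = 39460 C.
n(e⁻) = Q/F = 39460 / 96485 = 0.4090 mol.
2 electrons are transferred per H₂ molecule, so n(H₂) = 0.4090 / 2 = 0.2045 mol.
V = n × V_m = 0.2045 × 24.0 = 4.91 L.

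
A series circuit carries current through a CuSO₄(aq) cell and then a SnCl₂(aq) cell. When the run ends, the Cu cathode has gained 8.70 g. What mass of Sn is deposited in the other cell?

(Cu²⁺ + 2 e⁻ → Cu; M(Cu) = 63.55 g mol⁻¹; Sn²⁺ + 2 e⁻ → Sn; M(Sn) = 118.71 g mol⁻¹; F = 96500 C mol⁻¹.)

16.3 g

n(Cu) = 8.70 / 63.55 = 0.1369 mol.
Since Cu²⁺ + 2 e⁻ → Cu, n(e⁻) passed = 2 × 0.1369 = 0.2738 mol.
Cells in series carry the same charge, so the same 0.2738 mol of electrons passes through cell 2.
Sn²⁺ + 2 e⁻ → Sn, so n(Sn) = 0.2738 / 2 = 0.1369 mol.
m(Sn) = 0.1369 × 118.71 = 16.3 g.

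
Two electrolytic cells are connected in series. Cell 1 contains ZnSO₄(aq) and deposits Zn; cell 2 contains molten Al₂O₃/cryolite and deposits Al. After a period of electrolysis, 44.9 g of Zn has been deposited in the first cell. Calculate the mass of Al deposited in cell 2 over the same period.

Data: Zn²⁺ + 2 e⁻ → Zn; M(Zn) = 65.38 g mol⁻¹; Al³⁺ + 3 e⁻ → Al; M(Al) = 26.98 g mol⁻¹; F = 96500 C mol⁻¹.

n(Zn) = 44.9 / 65.38 = 0.6868 mol.
Since Zn²⁺ + 2 e⁻ → Zn, n(e⁻) passed = 2 × 0.6868 = 1.374 mol.
Cells in series carry the same charge, so the same 1.374 mol of electrons passes through cell 2.
Al³⁺ + 3 e⁻ → Al, so n(Al) = 1.374 / 3 = 0.4578 mol.
m(Al) = 0.4578 × 26.98 = 12.4 g.

12.4 g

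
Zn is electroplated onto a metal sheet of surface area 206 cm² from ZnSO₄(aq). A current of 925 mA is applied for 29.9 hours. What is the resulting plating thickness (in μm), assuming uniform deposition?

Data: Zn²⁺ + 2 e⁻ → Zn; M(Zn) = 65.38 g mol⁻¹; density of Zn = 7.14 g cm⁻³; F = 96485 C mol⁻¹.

229 μm

Q = I·t = 0.9250 × 107640 = 99570 C; n(e⁻) = 1.032 mol.
n(Zn) = n(e⁻)/2 = 0.5160 mol, so m = 0.5160 × 65.38 = 33.73 g.
Volume = m/ρ = 33.73 / 7.14 = 4.725 cm³.
Thickness = V/A = 4.725 / 206 = 0.0229 cm = 229 μm.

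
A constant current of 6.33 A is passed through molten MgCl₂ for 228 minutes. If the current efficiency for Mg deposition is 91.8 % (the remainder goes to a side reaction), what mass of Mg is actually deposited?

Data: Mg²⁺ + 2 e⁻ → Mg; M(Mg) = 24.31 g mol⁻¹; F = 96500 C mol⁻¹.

10.0 g

Q = I·t = 6.330 × 13680 = 86590 C.
n(e⁻) = 86590/96500 = 0.8974 mol; theoretically n(Mg) = 0.8974/2 = 0.4487 mol, m_theo = 10.91 g.
At 91.8 % efficiency, m_actual = 0.918 × 10.91 = 10.0 g.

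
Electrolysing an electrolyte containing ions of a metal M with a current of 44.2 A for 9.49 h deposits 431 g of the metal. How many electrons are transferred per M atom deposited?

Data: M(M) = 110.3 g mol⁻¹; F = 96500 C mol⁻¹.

Q = I·t = 44.20 A × 34164 s = 1510000 C, so n(e⁻) = 1510000/96500 = 15.65 mol.
n(M) deposited = 431 / 110.3 = 3.908 mol.
Electrons per atom = n(e⁻)/n(M) = 15.65 / 3.908 = 4.00 ≈ 4, so the ion is M⁴⁺.

4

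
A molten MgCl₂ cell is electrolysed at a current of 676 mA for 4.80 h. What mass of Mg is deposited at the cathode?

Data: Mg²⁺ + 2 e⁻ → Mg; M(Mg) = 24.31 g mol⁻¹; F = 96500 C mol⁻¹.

Q = I·t = 0.6760 A × 17280 s = 11680 C.
n(e⁻) = Q/F = 11680 / 96500 = 0.1210 mol.
Mg²⁺ + 2 e⁻ → Mg, so n(Mg) = n(e⁻)/2 = 0.06052 mol.
m = n·M = 0.06052 × 24.31 = 1.47 g.

1.47 g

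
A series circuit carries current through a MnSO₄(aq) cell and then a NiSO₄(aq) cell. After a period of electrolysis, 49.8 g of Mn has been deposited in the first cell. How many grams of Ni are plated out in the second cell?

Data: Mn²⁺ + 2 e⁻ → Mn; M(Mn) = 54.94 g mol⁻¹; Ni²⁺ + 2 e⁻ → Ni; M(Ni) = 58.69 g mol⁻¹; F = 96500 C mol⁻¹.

53.2 g

n(Mn) = 49.8 / 54.94 = 0.9064 mol.
Since Mn²⁺ + 2 e⁻ → Mn, n(e⁻) passed = 2 × 0.9064 = 1.813 mol.
Cells in series carry the same charge, so the same 1.813 mol of electrons passes through cell 2.
Ni²⁺ + 2 e⁻ → Ni, so n(Ni) = 1.813 / 2 = 0.9064 mol.
m(Ni) = 0.9064 × 58.69 = 53.2 g.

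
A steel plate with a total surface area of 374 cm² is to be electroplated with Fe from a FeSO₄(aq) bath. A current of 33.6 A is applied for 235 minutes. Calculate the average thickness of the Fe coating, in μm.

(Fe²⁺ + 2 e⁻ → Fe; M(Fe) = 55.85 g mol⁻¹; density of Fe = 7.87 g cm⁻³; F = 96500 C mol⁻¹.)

Q = I·t = 33.60 × 14100 = 473800 C; n(e⁻) = 4.909 mol.
n(Fe) = n(e⁻)/2 = 2.455 mol, so m = 2.455 × 55.85 = 137.1 g.
Volume = m/ρ = 137.1 / 7.87 = 17.42 cm³.
Thickness = V/A = 17.42 / 374 = 0.0466 cm = 466 μm.

466 μm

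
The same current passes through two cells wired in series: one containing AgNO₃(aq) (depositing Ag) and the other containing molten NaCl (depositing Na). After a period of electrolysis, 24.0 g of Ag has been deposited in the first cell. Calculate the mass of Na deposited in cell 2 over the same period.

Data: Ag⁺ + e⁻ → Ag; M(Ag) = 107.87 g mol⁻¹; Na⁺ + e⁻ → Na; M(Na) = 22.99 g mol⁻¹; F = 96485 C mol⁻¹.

n(Ag) = 24.0 / 107.87 = 0.2225 mol.
Since Ag⁺ + e⁻ → Ag, n(e⁻) passed = 1 × 0.2225 = 0.2225 mol.
Cells in series carry the same charge, so the same 0.2225 mol of electrons passes through cell 2.
Na⁺ + e⁻ → Na, so n(Na) = 0.2225 / 1 = 0.2225 mol.
m(Na) = 0.2225 × 22.99 = 5.12 g.

5.12 g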